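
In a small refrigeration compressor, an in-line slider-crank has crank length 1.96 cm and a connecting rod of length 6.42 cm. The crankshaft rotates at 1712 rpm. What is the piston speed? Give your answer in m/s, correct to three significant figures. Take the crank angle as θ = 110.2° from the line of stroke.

2.93

ω = 2π·1712/60 = 179.3 rad/s
For an in-line slider-crank, x = r cosθ + √(L² − r² sin²θ), so v = −rω sinθ·[1 + r cosθ/√(L² − r² sin²θ)].
With r = 0.0196 m, L = 0.0642 m, θ = 110.2°: √(L² − r² sin²θ) = 0.061508 m.
v = −0.0196·179.3·0.93849·[1 + 0.0196·-0.34530/0.061508] = -2.9349 m/s.
|v| = 2.9349 m/s.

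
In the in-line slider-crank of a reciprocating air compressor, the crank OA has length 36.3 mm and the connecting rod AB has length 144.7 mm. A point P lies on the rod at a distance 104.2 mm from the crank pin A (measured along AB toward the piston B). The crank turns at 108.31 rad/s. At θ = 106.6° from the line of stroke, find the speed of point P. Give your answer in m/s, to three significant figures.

3.58

ω = 108.3 rad/s.  Crank-pin speed |V_A| = rω = 3.9317 m/s, perpendicular to OA.
Rod angle: sinφ = −(r/L) sinθ ⇒ φ = -13.911°; ω_rod = −rω cosθ/√(L²−r²sin²θ) = +7.997 rad/s.
V_P = V_A + ω_rod × AP, with AP = 0.1042 m along the rod.
Components: V_Px = −rω sinθ − a·ω_rod·sinφ = -3.5675 m/s;  V_Py = rω cosθ + a·ω_rod·cosφ = -0.31438 m/s.
|V_P| = √(V_Px² + V_Py²) = 3.5813 m/s.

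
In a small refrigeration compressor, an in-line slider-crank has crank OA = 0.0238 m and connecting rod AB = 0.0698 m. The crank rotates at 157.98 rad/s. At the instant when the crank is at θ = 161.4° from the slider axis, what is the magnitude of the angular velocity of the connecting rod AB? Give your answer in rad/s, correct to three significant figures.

51.4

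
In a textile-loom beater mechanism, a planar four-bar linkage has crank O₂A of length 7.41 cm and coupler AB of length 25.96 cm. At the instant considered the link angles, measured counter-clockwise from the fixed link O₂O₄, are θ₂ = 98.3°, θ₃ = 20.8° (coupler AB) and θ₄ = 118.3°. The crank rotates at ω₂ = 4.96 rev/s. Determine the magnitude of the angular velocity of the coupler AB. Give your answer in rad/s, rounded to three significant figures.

ω₂ = 31.16 rad/s (from 4.96 rev/s).
Differentiating the loop-closure r₂e^{iθ₂}+r₃e^{iθ₃}=r₁+r₄e^{iθ₄} gives r₂ω₂e^{iθ₂}+r₃ω₃e^{iθ₃}=r₄ω₄e^{iθ₄}.
Eliminating the other unknown: ω₃ = r₂ω₂ sin(θ₄−θ₂) / [r₃ sin(θ₃−θ₄)].
Numerator sine = +0.34202; denominator sine = -0.99144.
Result = 0.0741·31.16·(+0.34202) / (0.2596·(-0.99144)) = -3.0687 rad/s; magnitude 3.0687 rad/s.

3.07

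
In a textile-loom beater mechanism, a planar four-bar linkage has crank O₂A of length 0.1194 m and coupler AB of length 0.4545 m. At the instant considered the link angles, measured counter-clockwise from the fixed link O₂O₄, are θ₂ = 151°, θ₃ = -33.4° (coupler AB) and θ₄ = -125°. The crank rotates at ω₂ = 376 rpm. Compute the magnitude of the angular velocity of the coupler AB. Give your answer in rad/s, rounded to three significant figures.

ω₂ = 39.37 rad/s (from 376 rpm).
Differentiating the loop-closure r₂e^{iθ₂}+r₃e^{iθ₃}=r₁+r₄e^{iθ₄} gives r₂ω₂e^{iθ₂}+r₃ω₃e^{iθ₃}=r₄ω₄e^{iθ₄}.
Eliminating the other unknown: ω₃ = r₂ω₂ sin(θ₄−θ₂) / [r₃ sin(θ₃−θ₄)].
Numerator sine = +0.99452; denominator sine = +0.99961.
Result = 0.1194·39.37·(+0.99452) / (0.4545·(+0.99961)) = +10.291 rad/s; magnitude 10.291 rad/s.

10.3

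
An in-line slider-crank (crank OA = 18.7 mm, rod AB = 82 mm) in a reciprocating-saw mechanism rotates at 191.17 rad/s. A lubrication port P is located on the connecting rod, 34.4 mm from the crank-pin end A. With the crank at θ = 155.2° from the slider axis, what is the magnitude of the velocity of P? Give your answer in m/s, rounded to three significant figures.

2.33

ω = 191.2 rad/s.  Crank-pin speed |V_A| = rω = 3.5749 m/s, perpendicular to OA.
Rod angle: sinφ = −(r/L) sinθ ⇒ φ = -5.489°; ω_rod = −rω cosθ/√(L²−r²sin²θ) = +39.758 rad/s.
V_P = V_A + ω_rod × AP, with AP = 0.0344 m along the rod.
Components: V_Px = −rω sinθ − a·ω_rod·sinφ = -1.3687 m/s;  V_Py = rω cosθ + a·ω_rod·cosφ = -1.8838 m/s.
|V_P| = √(V_Px² + V_Py²) = 2.3285 m/s.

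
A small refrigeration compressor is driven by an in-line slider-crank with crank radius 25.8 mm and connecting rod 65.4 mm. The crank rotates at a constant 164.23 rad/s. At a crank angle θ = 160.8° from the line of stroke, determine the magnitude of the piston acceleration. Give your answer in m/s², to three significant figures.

ω = 164.2 rad/s
x(θ) = r cosθ + √(L² − r² sin²θ); with ω constant, a = ω²·d²x/dθ².
d²x/dθ² = −r cosθ − r²(cos2θ)/√u − r⁴ sin²2θ/(4u^{3/2}),  u = L² − r² sin²θ = 0.00420517 m².
Substituting r = 0.0258 m, L = 0.0654 m, θ = 160.8°: d²x/dθ² = +0.016164 m.
a = ω²·d²x/dθ² = (164.2)²·(+0.016164) = +435.96 m/s²;  |a| = 435.96 m/s².

436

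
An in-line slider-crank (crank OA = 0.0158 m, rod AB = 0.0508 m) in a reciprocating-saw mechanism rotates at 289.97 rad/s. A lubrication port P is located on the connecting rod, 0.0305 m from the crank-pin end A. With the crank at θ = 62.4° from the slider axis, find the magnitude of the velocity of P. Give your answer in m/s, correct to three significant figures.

4.51

ω = 290 rad/s.  Crank-pin speed |V_A| = rω = 4.5815 m/s, perpendicular to OA.
Rod angle: sinφ = −(r/L) sinθ ⇒ φ = -16.000°; ω_rod = −rω cosθ/√(L²−r²sin²θ) = -43.467 rad/s.
V_P = V_A + ω_rod × AP, with AP = 0.0305 m along the rod.
Components: V_Px = −rω sinθ − a·ω_rod·sinφ = -4.4256 m/s;  V_Py = rω cosθ + a·ω_rod·cosφ = +0.84821 m/s.
|V_P| = √(V_Px² + V_Py²) = 4.5061 m/s.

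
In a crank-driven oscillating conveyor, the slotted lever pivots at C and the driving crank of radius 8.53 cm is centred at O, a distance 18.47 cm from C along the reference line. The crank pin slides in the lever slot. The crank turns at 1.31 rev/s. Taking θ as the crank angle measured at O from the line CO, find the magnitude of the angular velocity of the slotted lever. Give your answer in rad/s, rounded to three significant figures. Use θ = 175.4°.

6.95

ω = 8.231 rad/s (from 1.31 rev/s).
Crank pin A relative to C: A = (d + r cosθ, r sinθ); lever angle φ = atan2(r sinθ, d + r cosθ).
Differentiating tanφ: φ̇ = rω(d cosθ + r)/(d² + r² + 2dr cosθ).
d² + r² + 2dr cosθ = |CA|² = 0.00998186 m²;  d cosθ + r = -0.098805 m.
|ω_lever| = |0.0853·8.231·-0.098805| / 0.00998186 = 6.9497 rad/s.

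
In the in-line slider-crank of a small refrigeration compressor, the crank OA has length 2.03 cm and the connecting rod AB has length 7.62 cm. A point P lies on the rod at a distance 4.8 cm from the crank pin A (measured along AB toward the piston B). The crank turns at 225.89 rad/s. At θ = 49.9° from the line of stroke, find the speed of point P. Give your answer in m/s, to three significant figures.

ω = 225.9 rad/s.  Crank-pin speed |V_A| = rω = 4.5856 m/s, perpendicular to OA.
Rod angle: sinφ = −(r/L) sinθ ⇒ φ = -11.758°; ω_rod = −rω cosθ/√(L²−r²sin²θ) = -39.593 rad/s.
V_P = V_A + ω_rod × AP, with AP = 0.048 m along the rod.
Components: V_Px = −rω sinθ − a·ω_rod·sinφ = -3.8949 m/s;  V_Py = rω cosθ + a·ω_rod·cosφ = +1.0931 m/s.
|V_P| = √(V_Px² + V_Py²) = 4.0454 m/s.

4.05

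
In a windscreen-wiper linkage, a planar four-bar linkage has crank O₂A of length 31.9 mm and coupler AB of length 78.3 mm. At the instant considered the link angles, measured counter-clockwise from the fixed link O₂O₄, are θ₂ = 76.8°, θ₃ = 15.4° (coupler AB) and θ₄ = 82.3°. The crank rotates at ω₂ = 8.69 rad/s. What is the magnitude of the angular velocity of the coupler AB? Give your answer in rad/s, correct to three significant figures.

ω₂ = 8.69 rad/s
Differentiating the loop-closure r₂e^{iθ₂}+r₃e^{iθ₃}=r₁+r₄e^{iθ₄} gives r₂ω₂e^{iθ₂}+r₃ω₃e^{iθ₃}=r₄ω₄e^{iθ₄}.
Eliminating the other unknown: ω₃ = r₂ω₂ sin(θ₄−θ₂) / [r₃ sin(θ₃−θ₄)].
Numerator sine = +0.09585; denominator sine = -0.91982.
Result = 0.0319·8.69·(+0.09585) / (0.0783·(-0.91982)) = -0.36891 rad/s; magnitude 0.36891 rad/s.

0.369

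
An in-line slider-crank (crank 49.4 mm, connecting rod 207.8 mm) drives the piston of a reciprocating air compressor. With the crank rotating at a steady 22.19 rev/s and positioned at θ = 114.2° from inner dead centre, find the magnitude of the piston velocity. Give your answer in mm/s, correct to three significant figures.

5660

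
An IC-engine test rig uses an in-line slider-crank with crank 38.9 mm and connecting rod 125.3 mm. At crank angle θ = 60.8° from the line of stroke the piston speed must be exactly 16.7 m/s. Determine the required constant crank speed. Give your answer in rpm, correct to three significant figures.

4060

For an in-line slider-crank, |v_piston| = rω|sinθ|·[1 + r cosθ/√(L² − r² sin²θ)].
With r = 0.0389 m, L = 0.1253 m, θ = 60.8°: the bracketed kinematic factor |dx/dθ| = 0.0393 m.
ω = v/|dx/dθ| = 16.7/0.0393 = 424.94 rad/s.
N = 60ω/(2π) = 4057.9 rpm.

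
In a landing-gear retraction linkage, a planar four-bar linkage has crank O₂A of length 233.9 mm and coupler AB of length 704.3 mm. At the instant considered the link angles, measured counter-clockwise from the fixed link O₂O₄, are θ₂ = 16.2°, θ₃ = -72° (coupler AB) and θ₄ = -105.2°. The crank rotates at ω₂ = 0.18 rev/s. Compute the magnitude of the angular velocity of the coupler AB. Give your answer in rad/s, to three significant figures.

ω₂ = 1.131 rad/s (from 0.18 rev/s).
Differentiating the loop-closure r₂e^{iθ₂}+r₃e^{iθ₃}=r₁+r₄e^{iθ₄} gives r₂ω₂e^{iθ₂}+r₃ω₃e^{iθ₃}=r₄ω₄e^{iθ₄}.
Eliminating the other unknown: ω₃ = r₂ω₂ sin(θ₄−θ₂) / [r₃ sin(θ₃−θ₄)].
Numerator sine = -0.85355; denominator sine = +0.54756.
Result = 0.2339·1.131·(-0.85355) / (0.7043·(+0.54756)) = -0.58549 rad/s; magnitude 0.58549 rad/s.

0.585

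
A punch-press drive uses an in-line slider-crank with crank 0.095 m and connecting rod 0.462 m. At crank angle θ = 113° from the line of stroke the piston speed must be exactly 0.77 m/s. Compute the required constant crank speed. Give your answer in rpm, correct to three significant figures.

91.6

For an in-line slider-crank, |v_piston| = rω|sinθ|·[1 + r cosθ/√(L² − r² sin²θ)].
With r = 0.095 m, L = 0.462 m, θ = 113°: the bracketed kinematic factor |dx/dθ| = 0.080293 m.
ω = v/|dx/dθ| = 0.77/0.080293 = 9.5899 rad/s.
N = 60ω/(2π) = 91.577 rpm.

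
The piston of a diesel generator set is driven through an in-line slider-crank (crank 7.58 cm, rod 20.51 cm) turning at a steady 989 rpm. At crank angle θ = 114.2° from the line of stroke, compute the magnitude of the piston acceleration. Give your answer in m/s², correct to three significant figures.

538

ω = 2π·989/60 = 103.6 rad/s
x(θ) = r cosθ + √(L² − r² sin²θ); with ω constant, a = ω²·d²x/dθ².
d²x/dθ² = −r cosθ − r²(cos2θ)/√u − r⁴ sin²2θ/(4u^{3/2}),  u = L² − r² sin²θ = 0.0372858 m².
Substituting r = 0.0758 m, L = 0.2051 m, θ = 114.2°: d²x/dθ² = +0.050187 m.
a = ω²·d²x/dθ² = (103.6)²·(+0.050187) = +538.32 m/s²;  |a| = 538.32 m/s².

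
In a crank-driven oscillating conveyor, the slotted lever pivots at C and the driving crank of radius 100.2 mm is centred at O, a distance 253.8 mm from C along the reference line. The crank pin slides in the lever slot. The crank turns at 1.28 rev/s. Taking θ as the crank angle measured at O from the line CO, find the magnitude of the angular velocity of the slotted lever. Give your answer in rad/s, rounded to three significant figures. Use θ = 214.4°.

2.71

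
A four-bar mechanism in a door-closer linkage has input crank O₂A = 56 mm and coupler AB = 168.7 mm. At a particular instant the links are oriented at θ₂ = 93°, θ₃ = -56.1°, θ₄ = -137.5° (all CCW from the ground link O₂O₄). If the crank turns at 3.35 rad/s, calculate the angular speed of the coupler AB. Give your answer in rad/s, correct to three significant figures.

0.868

ω₂ = 3.35 rad/s
Differentiating the loop-closure r₂e^{iθ₂}+r₃e^{iθ₃}=r₁+r₄e^{iθ₄} gives r₂ω₂e^{iθ₂}+r₃ω₃e^{iθ₃}=r₄ω₄e^{iθ₄}.
Eliminating the other unknown: ω₃ = r₂ω₂ sin(θ₄−θ₂) / [r₃ sin(θ₃−θ₄)].
Numerator sine = +0.77162; denominator sine = +0.98876.
Result = 0.056·3.35·(+0.77162) / (0.1687·(+0.98876)) = +0.86783 rad/s; magnitude 0.86783 rad/s.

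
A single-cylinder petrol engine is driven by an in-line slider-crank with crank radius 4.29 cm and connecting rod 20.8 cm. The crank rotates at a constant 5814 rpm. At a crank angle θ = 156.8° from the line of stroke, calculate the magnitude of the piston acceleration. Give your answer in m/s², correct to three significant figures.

12300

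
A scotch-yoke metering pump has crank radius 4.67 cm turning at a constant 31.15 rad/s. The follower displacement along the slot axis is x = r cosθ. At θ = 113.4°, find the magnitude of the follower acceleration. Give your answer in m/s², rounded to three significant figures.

18.0

ω = 31.15 rad/s
x = r cosθ ⇒ ẍ = −rω² cosθ (ω constant).
|a| = rω²|cosθ| = 0.0467·(31.15)²·|cos 113.4°| = 17.996 m/s².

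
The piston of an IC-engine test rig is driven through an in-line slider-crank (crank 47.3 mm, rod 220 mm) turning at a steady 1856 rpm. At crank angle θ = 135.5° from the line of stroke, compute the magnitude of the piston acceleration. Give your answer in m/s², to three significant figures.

1260

ω = 2π·1856/60 = 194.4 rad/s
x(θ) = r cosθ + √(L² − r² sin²θ); with ω constant, a = ω²·d²x/dθ².
d²x/dθ² = −r cosθ − r²(cos2θ)/√u − r⁴ sin²2θ/(4u^{3/2}),  u = L² − r² sin²θ = 0.0473009 m².
Substituting r = 0.0473 m, L = 0.22 m, θ = 135.5°: d²x/dθ² = +0.033436 m.
a = ω²·d²x/dθ² = (194.4)²·(+0.033436) = +1263.1 m/s²;  |a| = 1263.1 m/s².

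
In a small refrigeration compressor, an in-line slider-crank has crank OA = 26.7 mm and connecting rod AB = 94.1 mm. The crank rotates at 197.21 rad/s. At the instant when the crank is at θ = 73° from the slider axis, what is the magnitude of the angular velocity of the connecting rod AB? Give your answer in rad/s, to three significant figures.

ω = 197.2 rad/s
The rod makes angle φ with the slider axis where L sinφ = r sinθ; differentiating, L cosφ·φ̇ = r ω cosθ.
L cosφ = √(L² − r² sin²θ) = 0.09057 m.
|ω_rod| = r ω |cosθ| / √(L² − r² sin²θ) = 0.0267·197.2·0.29237/0.09057 = 16.998 rad/s.

17.0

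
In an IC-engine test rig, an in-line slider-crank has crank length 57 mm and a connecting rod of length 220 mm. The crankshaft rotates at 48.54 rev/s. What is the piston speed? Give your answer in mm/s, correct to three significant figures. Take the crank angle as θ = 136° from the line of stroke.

9790

ω = 2π·48.5 = 305 rad/s
For an in-line slider-crank, x = r cosθ + √(L² − r² sin²θ), so v = −rω sinθ·[1 + r cosθ/√(L² − r² sin²θ)].
With r = 0.057 m, L = 0.22 m, θ = 136°: √(L² − r² sin²θ) = 0.21641 m.
v = −0.057·305·0.69466·[1 + 0.057·-0.71934/0.21641] = -9.788 m/s.
|v| = 9.788 m/s = 9788 mm/s.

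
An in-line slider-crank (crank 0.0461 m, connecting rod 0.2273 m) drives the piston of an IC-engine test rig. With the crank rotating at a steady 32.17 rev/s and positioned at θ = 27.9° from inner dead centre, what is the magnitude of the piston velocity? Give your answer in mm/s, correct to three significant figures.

ω = 2π·32.2 = 202.1 rad/s
For an in-line slider-crank, x = r cosθ + √(L² − r² sin²θ), so v = −rω sinθ·[1 + r cosθ/√(L² − r² sin²θ)].
With r = 0.0461 m, L = 0.2273 m, θ = 27.9°: √(L² − r² sin²θ) = 0.22627 m.
v = −0.0461·202.1·0.46793·[1 + 0.0461·0.88377/0.22627] = -5.1453 m/s.
|v| = 5.1453 m/s = 5145.3 mm/s.

5150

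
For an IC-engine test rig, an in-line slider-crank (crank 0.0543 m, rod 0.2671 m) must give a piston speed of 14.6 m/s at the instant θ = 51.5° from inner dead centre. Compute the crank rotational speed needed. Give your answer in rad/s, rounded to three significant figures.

For an in-line slider-crank, |v_piston| = rω|sinθ|·[1 + r cosθ/√(L² − r² sin²θ)].
With r = 0.0543 m, L = 0.2671 m, θ = 51.5°: the bracketed kinematic factor |dx/dθ| = 0.047943 m.
ω = v/|dx/dθ| = 14.6/0.047943 = 304.53 rad/s.

305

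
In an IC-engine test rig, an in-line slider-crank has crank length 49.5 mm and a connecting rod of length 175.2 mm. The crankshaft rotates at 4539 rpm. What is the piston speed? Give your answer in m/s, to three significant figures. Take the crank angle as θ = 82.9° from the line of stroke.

24.2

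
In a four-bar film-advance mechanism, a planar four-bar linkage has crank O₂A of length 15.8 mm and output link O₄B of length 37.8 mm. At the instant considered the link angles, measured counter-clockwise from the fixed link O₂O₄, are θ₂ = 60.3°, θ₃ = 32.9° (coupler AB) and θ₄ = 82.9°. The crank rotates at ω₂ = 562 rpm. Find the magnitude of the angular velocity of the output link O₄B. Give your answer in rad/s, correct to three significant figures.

ω₂ = 58.85 rad/s (from 562 rpm).
Differentiating the loop-closure r₂e^{iθ₂}+r₃e^{iθ₃}=r₁+r₄e^{iθ₄} gives r₂ω₂e^{iθ₂}+r₃ω₃e^{iθ₃}=r₄ω₄e^{iθ₄}.
Eliminating the other unknown: ω₄ = r₂ω₂ sin(θ₂−θ₃) / [r₄ sin(θ₄−θ₃)].
Numerator sine = +0.46020; denominator sine = +0.76604.
Result = 0.0158·58.85·(+0.46020) / (0.0378·(+0.76604)) = +14.778 rad/s; magnitude 14.778 rad/s.

14.8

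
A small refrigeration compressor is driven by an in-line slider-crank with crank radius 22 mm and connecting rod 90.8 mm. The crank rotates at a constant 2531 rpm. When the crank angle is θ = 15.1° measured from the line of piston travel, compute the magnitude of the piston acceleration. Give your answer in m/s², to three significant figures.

1820

ω = 2π·2531/60 = 265 rad/s
x(θ) = r cosθ + √(L² − r² sin²θ); with ω constant, a = ω²·d²x/dθ².
d²x/dθ² = −r cosθ − r²(cos2θ)/√u − r⁴ sin²2θ/(4u^{3/2}),  u = L² − r² sin²θ = 0.00821179 m².
Substituting r = 0.022 m, L = 0.0908 m, θ = 15.1°: d²x/dθ² = -0.025876 m.
a = ω²·d²x/dθ² = (265)²·(-0.025876) = -1817.8 m/s²;  |a| = 1817.8 m/s².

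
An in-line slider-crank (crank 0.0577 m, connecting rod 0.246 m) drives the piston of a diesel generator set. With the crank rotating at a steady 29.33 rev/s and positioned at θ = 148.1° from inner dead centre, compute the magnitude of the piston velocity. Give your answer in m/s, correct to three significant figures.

ω = 2π·29.3 = 184.3 rad/s
For an in-line slider-crank, x = r cosθ + √(L² − r² sin²θ), so v = −rω sinθ·[1 + r cosθ/√(L² − r² sin²θ)].
With r = 0.0577 m, L = 0.246 m, θ = 148.1°: √(L² − r² sin²θ) = 0.2441 m.
v = −0.0577·184.3·0.52844·[1 + 0.0577·-0.84897/0.2441] = -4.4914 m/s.
|v| = 4.4914 m/s.

4.49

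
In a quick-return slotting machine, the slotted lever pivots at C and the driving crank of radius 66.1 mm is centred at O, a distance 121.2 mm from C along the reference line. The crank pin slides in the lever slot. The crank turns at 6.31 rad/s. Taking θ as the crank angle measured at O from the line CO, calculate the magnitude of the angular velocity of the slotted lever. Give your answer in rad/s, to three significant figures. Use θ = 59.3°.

1.96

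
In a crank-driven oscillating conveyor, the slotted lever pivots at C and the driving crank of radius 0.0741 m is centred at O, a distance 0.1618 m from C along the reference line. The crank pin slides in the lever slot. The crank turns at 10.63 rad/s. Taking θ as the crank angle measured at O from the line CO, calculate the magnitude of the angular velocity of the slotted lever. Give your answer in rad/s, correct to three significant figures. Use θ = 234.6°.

ω = 10.63 rad/s
Crank pin A relative to C: A = (d + r cosθ, r sinθ); lever angle φ = atan2(r sinθ, d + r cosθ).
Differentiating tanφ: φ̇ = rω(d cosθ + r)/(d² + r² + 2dr cosθ).
d² + r² + 2dr cosθ = |CA|² = 0.0177796 m²;  d cosθ + r = -0.019628 m.
|ω_lever| = |0.0741·10.63·-0.019628| / 0.0177796 = 0.86956 rad/s.

0.870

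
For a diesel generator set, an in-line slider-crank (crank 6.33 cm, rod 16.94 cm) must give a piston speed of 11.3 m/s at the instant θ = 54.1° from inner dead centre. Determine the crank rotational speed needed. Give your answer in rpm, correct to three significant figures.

1710

For an in-line slider-crank, |v_piston| = rω|sinθ|·[1 + r cosθ/√(L² − r² sin²θ)].
With r = 0.0633 m, L = 0.1694 m, θ = 54.1°: the bracketed kinematic factor |dx/dθ| = 0.063064 m.
ω = v/|dx/dθ| = 11.3/0.063064 = 179.18 rad/s.
N = 60ω/(2π) = 1711.1 rpm.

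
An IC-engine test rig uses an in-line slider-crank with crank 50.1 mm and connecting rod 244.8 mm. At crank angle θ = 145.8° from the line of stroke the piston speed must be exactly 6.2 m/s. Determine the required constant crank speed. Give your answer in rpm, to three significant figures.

2530

For an in-line slider-crank, |v_piston| = rω|sinθ|·[1 + r cosθ/√(L² − r² sin²θ)].
With r = 0.0501 m, L = 0.2448 m, θ = 145.8°: the bracketed kinematic factor |dx/dθ| = 0.023362 m.
ω = v/|dx/dθ| = 6.2/0.023362 = 265.39 rad/s.
N = 60ω/(2π) = 2534.3 rpm.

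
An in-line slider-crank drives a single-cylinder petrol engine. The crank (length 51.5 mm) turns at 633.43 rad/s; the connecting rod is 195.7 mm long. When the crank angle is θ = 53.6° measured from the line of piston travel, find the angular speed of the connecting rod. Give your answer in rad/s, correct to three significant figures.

ω = 633.4 rad/s
The rod makes angle φ with the slider axis where L sinφ = r sinθ; differentiating, L cosφ·φ̇ = r ω cosθ.
L cosφ = √(L² − r² sin²θ) = 0.19126 m.
|ω_rod| = r ω |cosθ| / √(L² − r² sin²θ) = 0.0515·633.4·0.59342/0.19126 = 101.21 rad/s.

101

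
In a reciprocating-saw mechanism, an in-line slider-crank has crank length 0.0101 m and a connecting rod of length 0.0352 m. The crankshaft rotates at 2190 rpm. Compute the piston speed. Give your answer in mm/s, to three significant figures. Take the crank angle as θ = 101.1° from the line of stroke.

2140

ω = 2π·2190/60 = 229.3 rad/s
For an in-line slider-crank, x = r cosθ + √(L² − r² sin²θ), so v = −rω sinθ·[1 + r cosθ/√(L² − r² sin²θ)].
With r = 0.0101 m, L = 0.0352 m, θ = 101.1°: √(L² − r² sin²θ) = 0.033776 m.
v = −0.0101·229.3·0.98129·[1 + 0.0101·-0.19252/0.033776] = -2.1421 m/s.
|v| = 2.1421 m/s = 2142.1 mm/s.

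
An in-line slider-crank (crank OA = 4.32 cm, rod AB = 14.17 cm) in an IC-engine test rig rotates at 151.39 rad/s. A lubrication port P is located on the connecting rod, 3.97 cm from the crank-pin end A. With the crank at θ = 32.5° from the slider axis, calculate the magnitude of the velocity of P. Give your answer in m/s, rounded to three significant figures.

5.48

ω = 151.4 rad/s.  Crank-pin speed |V_A| = rω = 6.54 m/s, perpendicular to OA.
Rod angle: sinφ = −(r/L) sinθ ⇒ φ = -9.428°; ω_rod = −rω cosθ/√(L²−r²sin²θ) = -39.459 rad/s.
V_P = V_A + ω_rod × AP, with AP = 0.0397 m along the rod.
Components: V_Px = −rω sinθ − a·ω_rod·sinφ = -3.7706 m/s;  V_Py = rω cosθ + a·ω_rod·cosφ = +3.9705 m/s.
|V_P| = √(V_Px² + V_Py²) = 5.4756 m/s.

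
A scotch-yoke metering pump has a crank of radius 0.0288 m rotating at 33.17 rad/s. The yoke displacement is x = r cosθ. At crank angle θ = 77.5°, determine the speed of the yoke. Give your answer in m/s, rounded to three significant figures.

ω = 33.17 rad/s
x = r cosθ ⇒ ẋ = −rω sinθ.
|v| = rω|sinθ| = 0.0288·33.17·|sin 77.5°| = 0.93265 m/s.

0.933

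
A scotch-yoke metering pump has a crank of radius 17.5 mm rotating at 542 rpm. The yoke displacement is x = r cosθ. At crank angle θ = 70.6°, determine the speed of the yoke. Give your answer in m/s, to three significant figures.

ω = 56.76 rad/s (from 542 rpm).
x = r cosθ ⇒ ẋ = −rω sinθ.
|v| = rω|sinθ| = 0.0175·56.76·|sin 70.6°| = 0.93687 m/s.

0.937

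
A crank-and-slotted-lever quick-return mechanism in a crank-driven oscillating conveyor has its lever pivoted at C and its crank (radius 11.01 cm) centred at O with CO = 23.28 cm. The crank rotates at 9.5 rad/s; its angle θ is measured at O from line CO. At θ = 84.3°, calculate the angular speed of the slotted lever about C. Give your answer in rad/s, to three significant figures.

1.95

ω = 9.5 rad/s
Crank pin A relative to C: A = (d + r cosθ, r sinθ); lever angle φ = atan2(r sinθ, d + r cosθ).
Differentiating tanφ: φ̇ = rω(d cosθ + r)/(d² + r² + 2dr cosθ).
d² + r² + 2dr cosθ = |CA|² = 0.0714092 m²;  d cosθ + r = +0.13322 m.
|ω_lever| = |0.1101·9.5·+0.13322| / 0.0714092 = 1.9513 rad/s.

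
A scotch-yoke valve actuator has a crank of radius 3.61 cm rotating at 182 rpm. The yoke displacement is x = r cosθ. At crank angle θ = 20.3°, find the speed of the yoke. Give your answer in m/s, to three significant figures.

0.239

ω = 19.06 rad/s (from 182 rpm).
x = r cosθ ⇒ ẋ = −rω sinθ.
|v| = rω|sinθ| = 0.0361·19.06·|sin 20.3°| = 0.2387 m/s.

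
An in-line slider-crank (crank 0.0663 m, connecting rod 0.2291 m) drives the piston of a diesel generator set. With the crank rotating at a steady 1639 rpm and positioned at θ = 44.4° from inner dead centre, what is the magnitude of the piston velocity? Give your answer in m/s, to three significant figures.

9.64

ω = 2π·1639/60 = 171.6 rad/s
For an in-line slider-crank, x = r cosθ + √(L² − r² sin²θ), so v = −rω sinθ·[1 + r cosθ/√(L² − r² sin²θ)].
With r = 0.0663 m, L = 0.2291 m, θ = 44.4°: √(L² − r² sin²θ) = 0.22435 m.
v = −0.0663·171.6·0.69966·[1 + 0.0663·0.71447/0.22435] = -9.6428 m/s.
|v| = 9.6428 m/s.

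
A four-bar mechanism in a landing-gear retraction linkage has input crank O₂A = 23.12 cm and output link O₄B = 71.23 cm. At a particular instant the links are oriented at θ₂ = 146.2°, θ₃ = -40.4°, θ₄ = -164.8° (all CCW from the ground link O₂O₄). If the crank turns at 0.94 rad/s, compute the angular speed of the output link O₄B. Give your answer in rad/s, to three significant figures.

ω₂ = 0.94 rad/s
Differentiating the loop-closure r₂e^{iθ₂}+r₃e^{iθ₃}=r₁+r₄e^{iθ₄} gives r₂ω₂e^{iθ₂}+r₃ω₃e^{iθ₃}=r₄ω₄e^{iθ₄}.
Eliminating the other unknown: ω₄ = r₂ω₂ sin(θ₂−θ₃) / [r₄ sin(θ₄−θ₃)].
Numerator sine = -0.11494; denominator sine = -0.82511.
Result = 0.2312·0.94·(-0.11494) / (0.7123·(-0.82511)) = +0.042501 rad/s; magnitude 0.042501 rad/s.

0.0425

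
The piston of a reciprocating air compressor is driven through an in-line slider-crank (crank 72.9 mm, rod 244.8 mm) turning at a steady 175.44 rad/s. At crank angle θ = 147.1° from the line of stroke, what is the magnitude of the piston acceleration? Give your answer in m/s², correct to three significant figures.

1590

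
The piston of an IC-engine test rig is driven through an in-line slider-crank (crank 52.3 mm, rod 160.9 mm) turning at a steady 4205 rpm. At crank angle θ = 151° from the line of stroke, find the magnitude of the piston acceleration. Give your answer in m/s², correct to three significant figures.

7040

ω = 2π·4205/60 = 440.3 rad/s
x(θ) = r cosθ + √(L² − r² sin²θ); with ω constant, a = ω²·d²x/dθ².
d²x/dθ² = −r cosθ − r²(cos2θ)/√u − r⁴ sin²2θ/(4u^{3/2}),  u = L² − r² sin²θ = 0.0252459 m².
Substituting r = 0.0523 m, L = 0.1609 m, θ = 151°: d²x/dθ² = +0.036285 m.
a = ω²·d²x/dθ² = (440.3)²·(+0.036285) = +7035.8 m/s²;  |a| = 7035.8 m/s².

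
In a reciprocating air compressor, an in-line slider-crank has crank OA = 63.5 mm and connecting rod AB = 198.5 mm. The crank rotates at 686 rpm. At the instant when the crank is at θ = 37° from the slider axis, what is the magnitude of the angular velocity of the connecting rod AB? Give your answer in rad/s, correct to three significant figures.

ω = 71.84 rad/s (converted from 686 rpm).
The rod makes angle φ with the slider axis where L sinφ = r sinθ; differentiating, L cosφ·φ̇ = r ω cosθ.
L cosφ = √(L² − r² sin²θ) = 0.19479 m.
|ω_rod| = r ω |cosθ| / √(L² − r² sin²θ) = 0.0635·71.84·0.79864/0.19479 = 18.703 rad/s.

18.7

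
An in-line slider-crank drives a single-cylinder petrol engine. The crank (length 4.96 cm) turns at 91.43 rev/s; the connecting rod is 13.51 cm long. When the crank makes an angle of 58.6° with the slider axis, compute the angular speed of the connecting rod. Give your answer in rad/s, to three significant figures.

ω = 574.5 rad/s (converted from 91.43 rev/s).
The rod makes angle φ with the slider axis where L sinφ = r sinθ; differentiating, L cosφ·φ̇ = r ω cosθ.
L cosφ = √(L² − r² sin²θ) = 0.1283 m.
|ω_rod| = r ω |cosθ| / √(L² − r² sin²θ) = 0.0496·574.5·0.52101/0.1283 = 115.71 rad/s.

116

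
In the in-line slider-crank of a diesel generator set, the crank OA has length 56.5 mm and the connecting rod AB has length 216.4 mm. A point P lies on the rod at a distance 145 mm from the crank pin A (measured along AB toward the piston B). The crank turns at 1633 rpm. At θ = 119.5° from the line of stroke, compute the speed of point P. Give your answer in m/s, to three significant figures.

ω = 171 rad/s.  Crank-pin speed |V_A| = rω = 9.6619 m/s, perpendicular to OA.
Rod angle: sinφ = −(r/L) sinθ ⇒ φ = -13.135°; ω_rod = −rω cosθ/√(L²−r²sin²θ) = +22.577 rad/s.
V_P = V_A + ω_rod × AP, with AP = 0.145 m along the rod.
Components: V_Px = −rω sinθ − a·ω_rod·sinφ = -7.6654 m/s;  V_Py = rω cosθ + a·ω_rod·cosφ = -1.5698 m/s.
|V_P| = √(V_Px² + V_Py²) = 7.8245 m/s.

7.82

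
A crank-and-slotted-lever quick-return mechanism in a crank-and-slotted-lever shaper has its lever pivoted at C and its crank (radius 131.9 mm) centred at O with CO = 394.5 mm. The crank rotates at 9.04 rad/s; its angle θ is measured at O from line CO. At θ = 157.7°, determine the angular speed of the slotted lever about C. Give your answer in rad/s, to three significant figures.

ω = 9.04 rad/s
Crank pin A relative to C: A = (d + r cosθ, r sinθ); lever angle φ = atan2(r sinθ, d + r cosθ).
Differentiating tanφ: φ̇ = rω(d cosθ + r)/(d² + r² + 2dr cosθ).
d² + r² + 2dr cosθ = |CA|² = 0.0767421 m²;  d cosθ + r = -0.2331 m.
|ω_lever| = |0.1319·9.04·-0.2331| / 0.0767421 = 3.6217 rad/s.

3.62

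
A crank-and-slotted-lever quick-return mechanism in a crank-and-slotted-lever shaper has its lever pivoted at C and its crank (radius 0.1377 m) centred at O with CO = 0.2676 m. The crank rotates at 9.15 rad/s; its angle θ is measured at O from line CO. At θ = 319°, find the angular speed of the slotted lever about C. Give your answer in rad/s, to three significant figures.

ω = 9.15 rad/s
Crank pin A relative to C: A = (d + r cosθ, r sinθ); lever angle φ = atan2(r sinθ, d + r cosθ).
Differentiating tanφ: φ̇ = rω(d cosθ + r)/(d² + r² + 2dr cosθ).
d² + r² + 2dr cosθ = |CA|² = 0.146191 m²;  d cosθ + r = +0.33966 m.
|ω_lever| = |0.1377·9.15·+0.33966| / 0.146191 = 2.9274 rad/s.

2.93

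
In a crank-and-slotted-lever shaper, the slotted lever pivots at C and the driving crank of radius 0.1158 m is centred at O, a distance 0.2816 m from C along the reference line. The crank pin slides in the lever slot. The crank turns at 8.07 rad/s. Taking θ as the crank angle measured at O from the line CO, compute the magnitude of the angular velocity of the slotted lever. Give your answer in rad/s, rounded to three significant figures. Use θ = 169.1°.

ω = 8.07 rad/s
Crank pin A relative to C: A = (d + r cosθ, r sinθ); lever angle φ = atan2(r sinθ, d + r cosθ).
Differentiating tanφ: φ̇ = rω(d cosθ + r)/(d² + r² + 2dr cosθ).
d² + r² + 2dr cosθ = |CA|² = 0.0286663 m²;  d cosθ + r = -0.16072 m.
|ω_lever| = |0.1158·8.07·-0.16072| / 0.0286663 = 5.2394 rad/s.

5.24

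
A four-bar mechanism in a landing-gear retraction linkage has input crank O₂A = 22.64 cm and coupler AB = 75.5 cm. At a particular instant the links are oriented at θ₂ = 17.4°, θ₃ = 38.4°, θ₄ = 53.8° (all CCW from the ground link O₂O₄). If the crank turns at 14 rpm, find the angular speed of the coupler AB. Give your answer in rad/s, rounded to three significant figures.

0.982

ω₂ = 1.466 rad/s (from 14 rpm).
Differentiating the loop-closure r₂e^{iθ₂}+r₃e^{iθ₃}=r₁+r₄e^{iθ₄} gives r₂ω₂e^{iθ₂}+r₃ω₃e^{iθ₃}=r₄ω₄e^{iθ₄}.
Eliminating the other unknown: ω₃ = r₂ω₂ sin(θ₄−θ₂) / [r₃ sin(θ₃−θ₄)].
Numerator sine = +0.59342; denominator sine = -0.26556.
Result = 0.2264·1.466·(+0.59342) / (0.755·(-0.26556)) = -0.98241 rad/s; magnitude 0.98241 rad/s.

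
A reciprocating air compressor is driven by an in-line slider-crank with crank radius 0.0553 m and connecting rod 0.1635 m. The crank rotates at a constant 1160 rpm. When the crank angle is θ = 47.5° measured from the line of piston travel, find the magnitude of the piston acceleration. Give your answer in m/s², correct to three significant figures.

ω = 2π·1160/60 = 121.5 rad/s
x(θ) = r cosθ + √(L² − r² sin²θ); with ω constant, a = ω²·d²x/dθ².
d²x/dθ² = −r cosθ − r²(cos2θ)/√u − r⁴ sin²2θ/(4u^{3/2}),  u = L² − r² sin²θ = 0.0250699 m².
Substituting r = 0.0553 m, L = 0.1635 m, θ = 47.5°: d²x/dθ² = -0.036261 m.
a = ω²·d²x/dθ² = (121.5)²·(-0.036261) = -535.08 m/s²;  |a| = 535.08 m/s².

535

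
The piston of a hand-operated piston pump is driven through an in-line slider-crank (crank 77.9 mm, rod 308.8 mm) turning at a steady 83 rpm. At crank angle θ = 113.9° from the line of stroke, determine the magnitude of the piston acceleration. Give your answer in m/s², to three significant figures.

3.40

ω = 2π·83/60 = 8.692 rad/s
x(θ) = r cosθ + √(L² − r² sin²θ); with ω constant, a = ω²·d²x/dθ².
d²x/dθ² = −r cosθ − r²(cos2θ)/√u − r⁴ sin²2θ/(4u^{3/2}),  u = L² − r² sin²θ = 0.0902851 m².
Substituting r = 0.0779 m, L = 0.3088 m, θ = 113.9°: d²x/dθ² = +0.04494 m.
a = ω²·d²x/dθ² = (8.692)²·(+0.04494) = +3.3951 m/s²;  |a| = 3.3951 m/s².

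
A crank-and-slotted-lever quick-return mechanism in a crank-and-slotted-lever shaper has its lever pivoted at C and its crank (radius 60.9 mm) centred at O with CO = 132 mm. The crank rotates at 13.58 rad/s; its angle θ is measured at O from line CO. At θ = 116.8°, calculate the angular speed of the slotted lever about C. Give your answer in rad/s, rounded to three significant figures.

ω = 13.58 rad/s
Crank pin A relative to C: A = (d + r cosθ, r sinθ); lever angle φ = atan2(r sinθ, d + r cosθ).
Differentiating tanφ: φ̇ = rω(d cosθ + r)/(d² + r² + 2dr cosθ).
d² + r² + 2dr cosθ = |CA|² = 0.0138838 m²;  d cosθ + r = +0.0013842 m.
|ω_lever| = |0.0609·13.58·+0.0013842| / 0.0138838 = 0.082451 rad/s.

0.0825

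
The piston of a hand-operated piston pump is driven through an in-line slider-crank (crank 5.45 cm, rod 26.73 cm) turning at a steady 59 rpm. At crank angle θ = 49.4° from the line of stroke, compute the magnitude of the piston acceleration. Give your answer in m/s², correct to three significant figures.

1.29

ω = 2π·59/60 = 6.178 rad/s
x(θ) = r cosθ + √(L² − r² sin²θ); with ω constant, a = ω²·d²x/dθ².
d²x/dθ² = −r cosθ − r²(cos2θ)/√u − r⁴ sin²2θ/(4u^{3/2}),  u = L² − r² sin²θ = 0.069737 m².
Substituting r = 0.0545 m, L = 0.2673 m, θ = 49.4°: d²x/dθ² = -0.033863 m.
a = ω²·d²x/dθ² = (6.178)²·(-0.033863) = -1.2927 m/s²;  |a| = 1.2927 m/s².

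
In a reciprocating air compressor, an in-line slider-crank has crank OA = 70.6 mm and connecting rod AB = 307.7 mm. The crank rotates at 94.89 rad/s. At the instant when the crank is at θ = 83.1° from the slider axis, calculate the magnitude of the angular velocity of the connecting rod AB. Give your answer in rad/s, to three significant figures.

2.69

ω = 94.89 rad/s
The rod makes angle φ with the slider axis where L sinφ = r sinθ; differentiating, L cosφ·φ̇ = r ω cosθ.
L cosφ = √(L² − r² sin²θ) = 0.29961 m.
|ω_rod| = r ω |cosθ| / √(L² − r² sin²θ) = 0.0706·94.89·0.12014/0.29961 = 2.6862 rad/s.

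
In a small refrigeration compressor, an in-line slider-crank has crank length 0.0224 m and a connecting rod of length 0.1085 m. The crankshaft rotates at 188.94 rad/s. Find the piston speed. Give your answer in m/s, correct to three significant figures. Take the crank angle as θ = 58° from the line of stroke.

3.99

ω = 188.9 rad/s
For an in-line slider-crank, x = r cosθ + √(L² − r² sin²θ), so v = −rω sinθ·[1 + r cosθ/√(L² − r² sin²θ)].
With r = 0.0224 m, L = 0.1085 m, θ = 58°: √(L² − r² sin²θ) = 0.10682 m.
v = −0.0224·188.9·0.84805·[1 + 0.0224·0.52992/0.10682] = -3.988 m/s.
|v| = 3.988 m/s.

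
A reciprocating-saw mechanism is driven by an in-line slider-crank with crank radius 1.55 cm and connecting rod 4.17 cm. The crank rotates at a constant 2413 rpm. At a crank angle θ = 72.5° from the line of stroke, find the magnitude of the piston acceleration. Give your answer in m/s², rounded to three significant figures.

19.6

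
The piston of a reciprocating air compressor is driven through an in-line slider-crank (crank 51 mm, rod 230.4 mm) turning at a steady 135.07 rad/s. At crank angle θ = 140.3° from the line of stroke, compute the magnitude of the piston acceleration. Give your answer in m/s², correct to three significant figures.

ω = 135.1 rad/s
x(θ) = r cosθ + √(L² − r² sin²θ); with ω constant, a = ω²·d²x/dθ².
d²x/dθ² = −r cosθ − r²(cos2θ)/√u − r⁴ sin²2θ/(4u^{3/2}),  u = L² − r² sin²θ = 0.0520229 m².
Substituting r = 0.051 m, L = 0.2304 m, θ = 140.3°: d²x/dθ² = +0.037004 m.
a = ω²·d²x/dθ² = (135.1)²·(+0.037004) = +675.1 m/s²;  |a| = 675.1 m/s².

675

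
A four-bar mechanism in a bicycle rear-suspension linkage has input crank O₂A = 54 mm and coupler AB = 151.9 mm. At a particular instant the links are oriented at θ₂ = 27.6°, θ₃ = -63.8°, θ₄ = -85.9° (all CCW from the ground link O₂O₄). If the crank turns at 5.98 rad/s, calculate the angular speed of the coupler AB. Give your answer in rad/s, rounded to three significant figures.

5.18

ω₂ = 5.98 rad/s
Differentiating the loop-closure r₂e^{iθ₂}+r₃e^{iθ₃}=r₁+r₄e^{iθ₄} gives r₂ω₂e^{iθ₂}+r₃ω₃e^{iθ₃}=r₄ω₄e^{iθ₄}.
Eliminating the other unknown: ω₃ = r₂ω₂ sin(θ₄−θ₂) / [r₃ sin(θ₃−θ₄)].
Numerator sine = -0.91706; denominator sine = +0.37622.
Result = 0.054·5.98·(-0.91706) / (0.1519·(+0.37622)) = -5.1819 rad/s; magnitude 5.1819 rad/s.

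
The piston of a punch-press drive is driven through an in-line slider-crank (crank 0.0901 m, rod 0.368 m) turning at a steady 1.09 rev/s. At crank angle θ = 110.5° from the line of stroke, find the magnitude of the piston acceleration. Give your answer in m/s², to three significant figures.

ω = 2π·1.09 = 6.849 rad/s
x(θ) = r cosθ + √(L² − r² sin²θ); with ω constant, a = ω²·d²x/dθ².
d²x/dθ² = −r cosθ − r²(cos2θ)/√u − r⁴ sin²2θ/(4u^{3/2}),  u = L² − r² sin²θ = 0.128302 m².
Substituting r = 0.0901 m, L = 0.368 m, θ = 110.5°: d²x/dθ² = +0.048504 m.
a = ω²·d²x/dθ² = (6.849)²·(+0.048504) = +2.275 m/s²;  |a| = 2.275 m/s².

2.28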